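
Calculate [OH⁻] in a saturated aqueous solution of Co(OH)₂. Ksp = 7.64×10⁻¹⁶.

1.15×10⁻⁵ M

Co(OH)₂(s) ⇌ Co²⁺(aq) + 2 OH⁻(aq)
Call the molar solubility s, so that [Co²⁺] = s and [OH⁻] = 2s.
Ksp = [Co²⁺][OH⁻]^2 = s · (2s)^2 = 4s^3 = 7.64×10⁻¹⁶
s = 5.76×10⁻⁶ M
[OH⁻] = 2s = 1.15×10⁻⁵ M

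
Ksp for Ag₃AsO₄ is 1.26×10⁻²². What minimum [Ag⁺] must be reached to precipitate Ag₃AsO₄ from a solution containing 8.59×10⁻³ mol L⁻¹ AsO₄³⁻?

2.45×10⁻⁷ M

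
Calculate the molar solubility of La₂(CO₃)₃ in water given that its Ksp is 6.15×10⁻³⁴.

La₂(CO₃)₃(s) ⇌ 2 La³⁺(aq) + 3 CO₃²⁻(aq)
For each mole of La₂(CO₃)₃ that dissolves per liter, [La³⁺] = 2s and [CO₃²⁻] = 3s; let s denote this solubility.
Ksp = [La³⁺]^2[CO₃²⁻]^3 = (2s)^2 · (3s)^3 = 108s^5
108s^5 = 6.15×10⁻³⁴  ⇒  s^5 = 5.69×10⁻³⁶
s = (5.69×10⁻³⁶)^(1/5) = 8.93×10⁻⁸ mol/L

8.93×10⁻⁸ M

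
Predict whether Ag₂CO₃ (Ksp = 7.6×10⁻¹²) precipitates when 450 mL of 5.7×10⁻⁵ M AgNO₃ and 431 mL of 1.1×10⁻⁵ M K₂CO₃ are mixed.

No

After mixing, V = 450 mL + 431 mL = 881 mL.
[Ag⁺] = (5.7×10⁻⁵)(450)/881 = 2.9×10⁻⁵ M
[CO₃²⁻] = (1.1×10⁻⁵)(431)/881 = 5.4×10⁻⁶ M
Q = [Ag⁺]^2[CO₃²⁻] = 4.6×10⁻¹⁵
Q = 4.6×10⁻¹⁵ < Ksp = 7.6×10⁻¹², so the solution is unsaturated and no precipitate forms.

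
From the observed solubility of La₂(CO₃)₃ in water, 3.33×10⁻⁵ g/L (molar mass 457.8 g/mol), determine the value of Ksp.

Ksp = 2.20×10⁻³⁴

Molar solubility s = (3.33×10⁻⁵ g/L) / (457.8 g/mol) = 7.2739×10⁻⁸ mol/L
La₂(CO₃)₃(s) ⇌ 2 La³⁺(aq) + 3 CO₃²⁻(aq)
With molar solubility s: [La³⁺] = 2s, [CO₃²⁻] = 3s.
Ksp = [La³⁺]^2[CO₃²⁻]^3 = (2s)^2 · (3s)^3 = 108s^5
Ksp = 108 × (7.2739×10⁻⁸)^5 = 2.20×10⁻³⁴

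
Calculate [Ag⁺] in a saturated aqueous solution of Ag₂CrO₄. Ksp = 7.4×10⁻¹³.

1.1×10⁻⁴ M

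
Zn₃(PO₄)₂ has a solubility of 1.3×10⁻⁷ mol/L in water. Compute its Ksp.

Ksp = 4.0×10⁻³³

Zn₃(PO₄)₂(s) ⇌ 3 Zn²⁺(aq) + 2 PO₄³⁻(aq)
For each mole of Zn₃(PO₄)₂ that dissolves per liter, [Zn²⁺] = 3s and [PO₄³⁻] = 2s; let s denote this solubility.
Ksp = [Zn²⁺]^3[PO₄³⁻]^2 = (3s)^3 · (2s)^2 = 108s^5
Ksp = 108 × (1.3×10⁻⁷)^5 = 4.0×10⁻³³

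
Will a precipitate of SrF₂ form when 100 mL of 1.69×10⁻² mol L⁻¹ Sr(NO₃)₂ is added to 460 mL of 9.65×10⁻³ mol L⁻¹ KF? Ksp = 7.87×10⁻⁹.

Yes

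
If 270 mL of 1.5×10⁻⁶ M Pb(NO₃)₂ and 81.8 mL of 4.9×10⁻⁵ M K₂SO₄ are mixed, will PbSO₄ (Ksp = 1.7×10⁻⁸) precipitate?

No

The combined volume is 351.8 mL.
[Pb²⁺] = (1.5×10⁻⁶)(270)/351.8 = 1.2×10⁻⁶ M
[SO₄²⁻] = (4.9×10⁻⁵)(81.8)/351.8 = 1.1×10⁻⁵ M
Q = [Pb²⁺][SO₄²⁻] = 1.3×10⁻¹¹
Q = 1.3×10⁻¹¹ < Ksp = 1.7×10⁻⁸, so the solution is unsaturated and no precipitate forms.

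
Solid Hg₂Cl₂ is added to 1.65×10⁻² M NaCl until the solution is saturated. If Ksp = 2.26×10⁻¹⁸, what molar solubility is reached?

Hg₂Cl₂(s) ⇌ Hg₂²⁺(aq) + 2 Cl⁻(aq)
With Cl⁻ already at 1.65×10⁻² M and s small, take [Cl⁻] ≈ 1.65×10⁻² M and [Hg₂²⁺] = s.
Ksp = [Hg₂²⁺][Cl⁻]^2 = s(1.65×10⁻²)^2
s = 2.26×10⁻¹⁸ / (1.65×10⁻²)^2 = 8.30×10⁻¹⁵
s = 8.30×10⁻¹⁵ M

8.30×10⁻¹⁵ M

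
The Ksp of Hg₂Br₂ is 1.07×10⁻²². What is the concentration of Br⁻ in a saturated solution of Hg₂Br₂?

Hg₂Br₂(s) ⇌ Hg₂²⁺(aq) + 2 Br⁻(aq)
If s mol/L of Hg₂Br₂ dissolves, [Hg₂²⁺] = s and [Br⁻] = 2s.
Ksp = [Hg₂²⁺][Br⁻]^2 = s · (2s)^2 = 4s^3 = 1.07×10⁻²²
s = 2.99×10⁻⁸ mol L⁻¹
[Br⁻] = 2s = 5.98×10⁻⁸ mol L⁻¹

5.98×10⁻⁸ M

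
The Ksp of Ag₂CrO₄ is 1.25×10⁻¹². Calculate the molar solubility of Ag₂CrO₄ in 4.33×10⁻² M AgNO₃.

Ag₂CrO₄(s) ⇌ 2 Ag⁺(aq) + CrO₄²⁻(aq)
The solution already contains Ag⁺ at 4.33×10⁻² M. Let s be the molar solubility of Ag₂CrO₄.
[Ag⁺] ≈ 4.33×10⁻² M (common ion dominates); [CrO₄²⁻] = s.
Ksp = [Ag⁺]^2[CrO₄²⁻] = (4.33×10⁻²)^2s
s = 1.25×10⁻¹² / (4.33×10⁻²)^2 = 6.67×10⁻¹⁰
s = 6.67×10⁻¹⁰ M

6.67×10⁻¹⁰ M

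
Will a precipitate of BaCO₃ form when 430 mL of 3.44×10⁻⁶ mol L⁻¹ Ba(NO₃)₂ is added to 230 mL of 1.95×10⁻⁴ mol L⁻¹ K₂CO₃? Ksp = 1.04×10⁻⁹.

No

Total volume after mixing = 430 + 230 = 660 mL.
[Ba²⁺] = (3.44×10⁻⁶)(430)/660 = 2.24×10⁻⁶ mol L⁻¹
[CO₃²⁻] = (1.95×10⁻⁴)(230)/660 = 6.80×10⁻⁵ mol L⁻¹
Q = [Ba²⁺][CO₃²⁻] = 1.52×10⁻¹⁰
Since Q (1.52×10⁻¹⁰) is less than Ksp (1.04×10⁻⁹), no BaCO₃ precipitates.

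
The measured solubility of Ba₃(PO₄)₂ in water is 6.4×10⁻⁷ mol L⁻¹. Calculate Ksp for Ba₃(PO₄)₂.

Ksp = 1.2×10⁻²⁹

Ba₃(PO₄)₂(s) ⇌ 3 Ba²⁺(aq) + 2 PO₄³⁻(aq)
Call the molar solubility s, so that [Ba²⁺] = 3s and [PO₄³⁻] = 2s.
Ksp = [Ba²⁺]^3[PO₄³⁻]^2 = (3s)^3 · (2s)^2 = 108s^5
Ksp = 108 × (6.4×10⁻⁷)^5 = 1.2×10⁻²⁹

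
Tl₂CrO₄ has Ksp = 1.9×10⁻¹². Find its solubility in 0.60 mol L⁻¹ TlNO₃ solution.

Tl₂CrO₄(s) ⇌ 2 Tl⁺(aq) + CrO₄²⁻(aq)
With Tl⁺ already at 0.60 mol L⁻¹ and s small, take [Tl⁺] ≈ 0.60 mol L⁻¹ and [CrO₄²⁻] = s.
Ksp = [Tl⁺]^2[CrO₄²⁻] = (0.60)^2s
s = 1.9×10⁻¹² / (0.60)^2 = 5.3×10⁻¹²
s = 5.3×10⁻¹² mol L⁻¹

5.3×10⁻¹² M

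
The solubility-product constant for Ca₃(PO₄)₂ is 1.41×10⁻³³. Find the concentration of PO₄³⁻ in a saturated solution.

2.11×10⁻⁷ M

Ca₃(PO₄)₂(s) ⇌ 3 Ca²⁺(aq) + 2 PO₄³⁻(aq)
If s mol/L of Ca₃(PO₄)₂ dissolves, [Ca²⁺] = 3s and [PO₄³⁻] = 2s.
Ksp = [Ca²⁺]^3[PO₄³⁻]^2 = (3s)^3 · (2s)^2 = 108s^5 = 1.41×10⁻³³
s = 1.05×10⁻⁷ mol/L
[PO₄³⁻] = 2s = 2.11×10⁻⁷ mol/L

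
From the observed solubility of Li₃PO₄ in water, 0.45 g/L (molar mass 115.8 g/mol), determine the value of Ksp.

Ksp = 6.2×10⁻⁹

Convert to molarity: s = 0.45 / 115.8 = 3.886×10⁻³ mol/L
Li₃PO₄(s) ⇌ 3 Li⁺(aq) + PO₄³⁻(aq)
If s mol/L of Li₃PO₄ dissolves, [Li⁺] = 3s and [PO₄³⁻] = s.
Ksp = [Li⁺]^3[PO₄³⁻] = (3s)^3 · s = 27s^4
Ksp = 27 × (3.886×10⁻³)^4 = 6.2×10⁻⁹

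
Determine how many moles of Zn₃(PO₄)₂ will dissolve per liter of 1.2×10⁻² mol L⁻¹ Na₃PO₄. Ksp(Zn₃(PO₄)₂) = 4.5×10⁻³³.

1.0×10⁻¹⁰ M

Zn₃(PO₄)₂(s) ⇌ 3 Zn²⁺(aq) + 2 PO₄³⁻(aq)
With PO₄³⁻ already at 1.2×10⁻² mol L⁻¹ and s small, take [PO₄³⁻] ≈ 1.2×10⁻² mol L⁻¹ and [Zn²⁺] = 3s.
Ksp = [Zn²⁺]^3[PO₄³⁻]^2 = (3s)^3(1.2×10⁻²)^2
(3s)^3 = 4.5×10⁻³³ / (1.2×10⁻²)^2 = 3.1×10⁻²⁹
s = 1.0×10⁻¹⁰ mol L⁻¹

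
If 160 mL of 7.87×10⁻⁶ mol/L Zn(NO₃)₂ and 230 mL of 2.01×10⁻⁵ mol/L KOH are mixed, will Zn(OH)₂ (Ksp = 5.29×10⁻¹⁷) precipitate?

Yes

After mixing, V = 160 mL + 230 mL = 390 mL.
[Zn²⁺] = (7.87×10⁻⁶)(160)/390 = 3.23×10⁻⁶ mol/L
[OH⁻] = (2.01×10⁻⁵)(230)/390 = 1.19×10⁻⁵ mol/L
Q = [Zn²⁺][OH⁻]^2 = 4.54×10⁻¹⁶
Because Q > Ksp (4.54×10⁻¹⁶ vs 5.29×10⁻¹⁷), a precipitate of Zn(OH)₂ forms.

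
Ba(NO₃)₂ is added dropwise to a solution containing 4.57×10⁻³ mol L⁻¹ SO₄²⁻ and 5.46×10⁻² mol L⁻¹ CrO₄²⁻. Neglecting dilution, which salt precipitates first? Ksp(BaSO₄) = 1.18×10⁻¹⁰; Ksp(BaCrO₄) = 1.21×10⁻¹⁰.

BaCrO₄

The threshold for precipitation is Q = Ksp.
For BaSO₄: [Ba²⁺] = (Ksp/[SO₄²⁻]) = 2.58×10⁻⁸ mol L⁻¹
For BaCrO₄: [Ba²⁺] = (Ksp/[CrO₄²⁻]) = 2.22×10⁻⁹ mol L⁻¹
Since BaCrO₄ needs less Ba²⁺ to reach saturation, it precipitates first.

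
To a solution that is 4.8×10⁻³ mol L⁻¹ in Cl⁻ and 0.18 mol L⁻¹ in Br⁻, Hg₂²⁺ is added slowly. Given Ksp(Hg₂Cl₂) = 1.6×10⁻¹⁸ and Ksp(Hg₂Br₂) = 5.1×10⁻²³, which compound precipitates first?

Hg₂Br₂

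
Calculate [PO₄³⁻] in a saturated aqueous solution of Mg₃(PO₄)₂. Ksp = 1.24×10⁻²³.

2.06×10⁻⁵ M

Mg₃(PO₄)₂(s) ⇌ 3 Mg²⁺(aq) + 2 PO₄³⁻(aq)
For each mole of Mg₃(PO₄)₂ that dissolves per liter, [Mg²⁺] = 3s and [PO₄³⁻] = 2s; let s denote this solubility.
Ksp = [Mg²⁺]^3[PO₄³⁻]^2 = (3s)^3 · (2s)^2 = 108s^5 = 1.24×10⁻²³
s = 1.03×10⁻⁵ mol L⁻¹
[PO₄³⁻] = 2s = 2.06×10⁻⁵ mol L⁻¹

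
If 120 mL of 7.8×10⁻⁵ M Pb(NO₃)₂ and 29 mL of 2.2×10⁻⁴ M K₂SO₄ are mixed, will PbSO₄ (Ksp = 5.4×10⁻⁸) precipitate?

No

After mixing, V = 120 mL + 29 mL = 149 mL.
[Pb²⁺] = (7.8×10⁻⁵)(120)/149 = 6.3×10⁻⁵ M
[SO₄²⁻] = (2.2×10⁻⁴)(29)/149 = 4.3×10⁻⁵ M
Q = [Pb²⁺][SO₄²⁻] = 2.7×10⁻⁹
Since Q (2.7×10⁻⁹) is less than Ksp (5.4×10⁻⁸), no PbSO₄ precipitates.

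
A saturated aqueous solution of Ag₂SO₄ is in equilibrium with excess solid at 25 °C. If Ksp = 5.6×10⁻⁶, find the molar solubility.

1.1×10⁻² M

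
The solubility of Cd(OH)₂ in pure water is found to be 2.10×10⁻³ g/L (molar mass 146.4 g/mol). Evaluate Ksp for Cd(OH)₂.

Convert to molarity: s = 2.10×10⁻³ / 146.4 = 1.4344×10⁻⁵ mol/L
Cd(OH)₂(s) ⇌ Cd²⁺(aq) + 2 OH⁻(aq)
Let s be the molar solubility. Then [Cd²⁺] = s and [OH⁻] = 2s.
Ksp = [Cd²⁺][OH⁻]^2 = s · (2s)^2 = 4s^3
Ksp = 4 × (1.4344×10⁻⁵)^3 = 1.18×10⁻¹⁴

Ksp = 1.18×10⁻¹⁴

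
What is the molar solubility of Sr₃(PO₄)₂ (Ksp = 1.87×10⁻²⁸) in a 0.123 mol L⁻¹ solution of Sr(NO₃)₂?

Sr₃(PO₄)₂(s) ⇌ 3 Sr²⁺(aq) + 2 PO₄³⁻(aq)
With Sr²⁺ already at 0.123 mol L⁻¹ and s small, take [Sr²⁺] ≈ 0.123 mol L⁻¹ and [PO₄³⁻] = 2s.
Ksp = [Sr²⁺]^3[PO₄³⁻]^2 = (0.123)^3(2s)^2
(2s)^2 = 1.87×10⁻²⁸ / (0.123)^3 = 1.00×10⁻²⁵
s = 1.59×10⁻¹³ mol L⁻¹

1.59×10⁻¹³ M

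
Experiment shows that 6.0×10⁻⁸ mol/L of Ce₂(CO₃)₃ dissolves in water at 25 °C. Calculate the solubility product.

Ksp = 8.4×10⁻³⁵

Ce₂(CO₃)₃(s) ⇌ 2 Ce³⁺(aq) + 3 CO₃²⁻(aq)
Let s be the molar solubility. Then [Ce³⁺] = 2s and [CO₃²⁻] = 3s.
Ksp = [Ce³⁺]^2[CO₃²⁻]^3 = (2s)^2 · (3s)^3 = 108s^5
Ksp = 108 × (6.0×10⁻⁸)^5 = 8.4×10⁻³⁵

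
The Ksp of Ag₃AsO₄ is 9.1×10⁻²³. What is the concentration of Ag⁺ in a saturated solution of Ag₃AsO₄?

Ag₃AsO₄(s) ⇌ 3 Ag⁺(aq) + AsO₄³⁻(aq)
Let s be the molar solubility. Then [Ag⁺] = 3s and [AsO₄³⁻] = s.
Ksp = [Ag⁺]^3[AsO₄³⁻] = (3s)^3 · s = 27s^4 = 9.1×10⁻²³
s = 1.4×10⁻⁶ mol L⁻¹
[Ag⁺] = 3s = 4.1×10⁻⁶ mol L⁻¹

4.1×10⁻⁶ M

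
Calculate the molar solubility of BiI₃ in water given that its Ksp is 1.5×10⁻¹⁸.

BiI₃(s) ⇌ Bi³⁺(aq) + 3 I⁻(aq)
If s mol/L of BiI₃ dissolves, [Bi³⁺] = s and [I⁻] = 3s.
Ksp = [Bi³⁺][I⁻]^3 = s · (3s)^3 = 27s^4
27s^4 = 1.5×10⁻¹⁸  ⇒  s^4 = 5.6×10⁻²⁰
Taking the 4th root, s = 1.5×10⁻⁵ M.

1.5×10⁻⁵ M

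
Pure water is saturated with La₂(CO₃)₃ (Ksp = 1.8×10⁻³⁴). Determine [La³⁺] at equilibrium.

1.4×10⁻⁷ M

La₂(CO₃)₃(s) ⇌ 2 La³⁺(aq) + 3 CO₃²⁻(aq)
For each mole of La₂(CO₃)₃ that dissolves per liter, [La³⁺] = 2s and [CO₃²⁻] = 3s; let s denote this solubility.
Ksp = [La³⁺]^2[CO₃²⁻]^3 = (2s)^2 · (3s)^3 = 108s^5 = 1.8×10⁻³⁴
s = 7.0×10⁻⁸ mol/L
[La³⁺] = 2s = 1.4×10⁻⁷ mol/L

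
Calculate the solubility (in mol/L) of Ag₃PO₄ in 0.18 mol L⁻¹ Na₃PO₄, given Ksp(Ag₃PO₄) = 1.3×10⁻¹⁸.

6.4×10⁻⁷ M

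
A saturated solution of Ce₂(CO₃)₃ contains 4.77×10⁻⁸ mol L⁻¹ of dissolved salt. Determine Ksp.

Ksp = 2.67×10⁻³⁵

Ce₂(CO₃)₃(s) ⇌ 2 Ce³⁺(aq) + 3 CO₃²⁻(aq)
Let s be the molar solubility. Then [Ce³⁺] = 2s and [CO₃²⁻] = 3s.
Ksp = [Ce³⁺]^2[CO₃²⁻]^3 = (2s)^2 · (3s)^3 = 108s^5
Ksp = 108 × (4.77×10⁻⁸)^5 = 2.67×10⁻³⁵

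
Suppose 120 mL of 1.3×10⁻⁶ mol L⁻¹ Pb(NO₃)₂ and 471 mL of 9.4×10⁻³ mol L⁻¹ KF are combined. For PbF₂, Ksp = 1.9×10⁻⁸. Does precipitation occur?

No

Total volume after mixing = 120 + 471 = 591 mL.
[Pb²⁺] = (1.3×10⁻⁶)(120)/591 = 2.6×10⁻⁷ mol L⁻¹
[F⁻] = (9.4×10⁻³)(471)/591 = 7.5×10⁻³ mol L⁻¹
Q = [Pb²⁺][F⁻]^2 = 1.5×10⁻¹¹
Since Q (1.5×10⁻¹¹) is less than Ksp (1.9×10⁻⁸), no PbF₂ precipitates.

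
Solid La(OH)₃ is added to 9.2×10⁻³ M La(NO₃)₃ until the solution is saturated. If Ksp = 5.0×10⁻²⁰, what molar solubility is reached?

5.9×10⁻⁷ M

La(OH)₃(s) ⇌ La³⁺(aq) + 3 OH⁻(aq)
Let s be the solubility of La(OH)₃ here. The common ion gives [La³⁺] ≈ 9.2×10⁻³ M, and [OH⁻] = 3s.
Ksp = [La³⁺][OH⁻]^3 = (9.2×10⁻³)(3s)^3
(3s)^3 = 5.0×10⁻²⁰ / (9.2×10⁻³) = 5.4×10⁻¹⁸
s = 5.9×10⁻⁷ M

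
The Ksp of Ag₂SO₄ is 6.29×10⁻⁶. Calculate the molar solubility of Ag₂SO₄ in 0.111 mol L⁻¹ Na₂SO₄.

Ag₂SO₄(s) ⇌ 2 Ag⁺(aq) + SO₄²⁻(aq)
With SO₄²⁻ already at 0.111 mol L⁻¹ and s small, take [SO₄²⁻] ≈ 0.111 mol L⁻¹ and [Ag⁺] = 2s.
Ksp = [Ag⁺]^2[SO₄²⁻] = (2s)^2(0.111)
(2s)^2 = 6.29×10⁻⁶ / (0.111) = 5.67×10⁻⁵
s = 3.76×10⁻³ mol L⁻¹

3.76×10⁻³ M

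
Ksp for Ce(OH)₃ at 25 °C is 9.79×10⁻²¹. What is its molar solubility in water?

4.36×10⁻⁶ M

Ce(OH)₃(s) ⇌ Ce³⁺(aq) + 3 OH⁻(aq)
If s mol/L of Ce(OH)₃ dissolves, [Ce³⁺] = s and [OH⁻] = 3s.
Ksp = [Ce³⁺][OH⁻]^3 = s · (3s)^3 = 27s^4
27s^4 = 9.79×10⁻²¹  ⇒  s^4 = 3.63×10⁻²²
s = (3.63×10⁻²²)^(1/4) = 4.36×10⁻⁶ mol L⁻¹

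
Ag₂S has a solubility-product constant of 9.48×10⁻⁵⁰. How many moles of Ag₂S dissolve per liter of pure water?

2.87×10⁻¹⁷ M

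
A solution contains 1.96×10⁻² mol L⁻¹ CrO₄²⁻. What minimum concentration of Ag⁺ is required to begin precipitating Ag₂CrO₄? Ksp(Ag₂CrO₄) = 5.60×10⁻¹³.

5.35×10⁻⁶ M

A salt starts to precipitate once the ion product Q reaches its Ksp.
Ag₂CrO₄(s) ⇌ 2 Ag⁺(aq) + CrO₄²⁻(aq)
Ksp = [Ag⁺]^2[CrO₄²⁻] = [Ag⁺]^2(1.96×10⁻²)
[Ag⁺]^2 = 5.60×10⁻¹³ / (1.96×10⁻²) = 2.86×10⁻¹¹
[Ag⁺] = 5.35×10⁻⁶ mol L⁻¹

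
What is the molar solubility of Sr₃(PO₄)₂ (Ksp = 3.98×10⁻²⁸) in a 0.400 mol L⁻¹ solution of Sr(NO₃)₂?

3.94×10⁻¹⁴ M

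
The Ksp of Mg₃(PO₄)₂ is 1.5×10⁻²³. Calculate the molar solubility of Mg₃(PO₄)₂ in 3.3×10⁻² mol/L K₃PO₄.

Mg₃(PO₄)₂(s) ⇌ 3 Mg²⁺(aq) + 2 PO₄³⁻(aq)
PO₄³⁻ is already present at 3.3×10⁻² mol/L. If s mol/L of Mg₃(PO₄)₂ dissolves, [Mg²⁺] = 3s while [PO₄³⁻] ≈ 3.3×10⁻² mol/L.
Ksp = [Mg²⁺]^3[PO₄³⁻]^2 = (3s)^3(3.3×10⁻²)^2
(3s)^3 = 1.5×10⁻²³ / (3.3×10⁻²)^2 = 1.4×10⁻²⁰
s = 8.0×10⁻⁸ mol/L

8.0×10⁻⁸ M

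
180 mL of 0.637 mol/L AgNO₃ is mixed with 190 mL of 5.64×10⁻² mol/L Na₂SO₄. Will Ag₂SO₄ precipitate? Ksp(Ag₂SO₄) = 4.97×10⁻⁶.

After mixing, V = 180 mL + 190 mL = 370 mL.
[Ag⁺] = (0.637)(180)/370 = 0.310 mol/L
[SO₄²⁻] = (5.64×10⁻²)(190)/370 = 2.90×10⁻² mol/L
Q = [Ag⁺]^2[SO₄²⁻] = 2.78×10⁻³
Q = 2.78×10⁻³ > Ksp = 4.97×10⁻⁶, so the solution is supersaturated and Ag₂SO₄ precipitates.

Yes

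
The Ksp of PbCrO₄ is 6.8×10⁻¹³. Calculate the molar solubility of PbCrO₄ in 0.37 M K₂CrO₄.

PbCrO₄(s) ⇌ Pb²⁺(aq) + CrO₄²⁻(aq)
Let s be the solubility of PbCrO₄ here. The common ion gives [CrO₄²⁻] ≈ 0.37 M, and [Pb²⁺] = s.
Ksp = [Pb²⁺][CrO₄²⁻] = s(0.37)
s = 6.8×10⁻¹³ / (0.37) = 1.8×10⁻¹²
s = 1.8×10⁻¹² M

1.8×10⁻¹² M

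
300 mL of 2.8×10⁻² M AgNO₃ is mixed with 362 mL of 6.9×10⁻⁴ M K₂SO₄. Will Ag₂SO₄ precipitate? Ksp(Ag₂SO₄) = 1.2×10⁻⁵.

No

After mixing, V = 300 mL + 362 mL = 662 mL.
[Ag⁺] = (2.8×10⁻²)(300)/662 = 1.3×10⁻² M
[SO₄²⁻] = (6.9×10⁻⁴)(362)/662 = 3.8×10⁻⁴ M
Q = [Ag⁺]^2[SO₄²⁻] = 6.1×10⁻⁸
Q = 6.1×10⁻⁸ < Ksp = 1.2×10⁻⁵, so the solution is unsaturated and no precipitate forms.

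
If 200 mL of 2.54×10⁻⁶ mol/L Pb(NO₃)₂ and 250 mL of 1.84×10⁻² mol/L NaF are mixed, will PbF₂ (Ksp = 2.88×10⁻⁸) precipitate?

After mixing, V = 200 mL + 250 mL = 450 mL.
[Pb²⁺] = (2.54×10⁻⁶)(200)/450 = 1.13×10⁻⁶ mol/L
[F⁻] = (1.84×10⁻²)(250)/450 = 1.02×10⁻² mol/L
Q = [Pb²⁺][F⁻]^2 = 1.18×10⁻¹⁰
Since Q (1.18×10⁻¹⁰) is less than Ksp (2.88×10⁻⁸), no PbF₂ precipitates.

No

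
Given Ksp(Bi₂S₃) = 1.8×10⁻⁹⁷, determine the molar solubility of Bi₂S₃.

Bi₂S₃(s) ⇌ 2 Bi³⁺(aq) + 3 S²⁻(aq)
If s mol/L of Bi₂S₃ dissolves, [Bi³⁺] = 2s and [S²⁻] = 3s.
Ksp = [Bi³⁺]^2[S²⁻]^3 = (2s)^2 · (3s)^3 = 108s^5
108s^5 = 1.8×10⁻⁹⁷  ⇒  s^5 = 1.7×10⁻⁹⁹
Taking the 5th root, s = 1.8×10⁻²⁰ mol/L.

1.8×10⁻²⁰ M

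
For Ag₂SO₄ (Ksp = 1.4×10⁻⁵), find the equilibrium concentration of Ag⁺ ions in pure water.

3.0×10⁻² M

Ag₂SO₄(s) ⇌ 2 Ag⁺(aq) + SO₄²⁻(aq)
For each mole of Ag₂SO₄ that dissolves per liter, [Ag⁺] = 2s and [SO₄²⁻] = s; let s denote this solubility.
Ksp = [Ag⁺]^2[SO₄²⁻] = (2s)^2 · s = 4s^3 = 1.4×10⁻⁵
s = 1.5×10⁻² mol L⁻¹
[Ag⁺] = 2s = 3.0×10⁻² mol L⁻¹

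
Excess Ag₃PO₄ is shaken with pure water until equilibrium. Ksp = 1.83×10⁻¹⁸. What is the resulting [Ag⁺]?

Ag₃PO₄(s) ⇌ 3 Ag⁺(aq) + PO₄³⁻(aq)
Let s be the molar solubility. Then [Ag⁺] = 3s and [PO₄³⁻] = s.
Ksp = [Ag⁺]^3[PO₄³⁻] = (3s)^3 · s = 27s^4 = 1.83×10⁻¹⁸
s = 1.61×10⁻⁵ mol/L
[Ag⁺] = 3s = 4.84×10⁻⁵ mol/L

4.84×10⁻⁵ M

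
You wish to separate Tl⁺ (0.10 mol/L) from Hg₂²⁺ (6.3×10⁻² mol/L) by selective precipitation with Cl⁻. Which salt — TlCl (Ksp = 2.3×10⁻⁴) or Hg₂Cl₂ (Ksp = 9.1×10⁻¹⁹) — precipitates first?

Hg₂Cl₂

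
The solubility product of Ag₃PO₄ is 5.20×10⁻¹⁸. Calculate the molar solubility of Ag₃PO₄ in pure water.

Ag₃PO₄(s) ⇌ 3 Ag⁺(aq) + PO₄³⁻(aq)
If s mol/L of Ag₃PO₄ dissolves, [Ag⁺] = 3s and [PO₄³⁻] = s.
Ksp = [Ag⁺]^3[PO₄³⁻] = (3s)^3 · s = 27s^4
27s^4 = 5.20×10⁻¹⁸  ⇒  s^4 = 1.93×10⁻¹⁹
s = 2.09×10⁻⁵ M

2.09×10⁻⁵ M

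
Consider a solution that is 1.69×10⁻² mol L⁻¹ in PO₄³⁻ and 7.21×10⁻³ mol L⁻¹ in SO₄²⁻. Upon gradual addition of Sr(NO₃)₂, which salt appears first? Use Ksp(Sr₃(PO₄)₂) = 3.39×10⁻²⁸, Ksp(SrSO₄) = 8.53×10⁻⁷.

Precipitation of each salt begins when its ion product equals Ksp.
For Sr₃(PO₄)₂: [Sr²⁺] = (Ksp/[PO₄³⁻]^2)^(1/3) = 1.06×10⁻⁸ mol L⁻¹
For SrSO₄: [Sr²⁺] = (Ksp/[SO₄²⁻]) = 1.18×10⁻⁴ mol L⁻¹
The smaller threshold [Sr²⁺] is reached first, so Sr₃(PO₄)₂ precipitates first.

Sr₃(PO₄)₂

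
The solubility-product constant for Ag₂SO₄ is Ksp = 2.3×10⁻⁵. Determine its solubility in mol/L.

Ag₂SO₄(s) ⇌ 2 Ag⁺(aq) + SO₄²⁻(aq)
Let s be the molar solubility. Then [Ag⁺] = 2s and [SO₄²⁻] = s.
Ksp = [Ag⁺]^2[SO₄²⁻] = (2s)^2 · s = 4s^3
4s^3 = 2.3×10⁻⁵  ⇒  s^3 = 5.8×10⁻⁶
s = (5.8×10⁻⁶)^(1/3) = 1.8×10⁻² M

1.8×10⁻² M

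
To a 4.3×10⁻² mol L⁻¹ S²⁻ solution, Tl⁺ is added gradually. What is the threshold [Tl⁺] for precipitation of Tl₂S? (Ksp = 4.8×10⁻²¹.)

Each salt precipitates once Q = Ksp for that salt.
Tl₂S(s) ⇌ 2 Tl⁺(aq) + S²⁻(aq)
Ksp = [Tl⁺]^2[S²⁻] = [Tl⁺]^2(4.3×10⁻²)
[Tl⁺]^2 = 4.8×10⁻²¹ / (4.3×10⁻²) = 1.1×10⁻¹⁹
[Tl⁺] = 3.3×10⁻¹⁰ mol L⁻¹

3.3×10⁻¹⁰ M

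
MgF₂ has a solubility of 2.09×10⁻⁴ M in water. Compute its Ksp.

Ksp = 3.65×10⁻¹¹

MgF₂(s) ⇌ Mg²⁺(aq) + 2 F⁻(aq)
If s mol/L of MgF₂ dissolves, [Mg²⁺] = s and [F⁻] = 2s.
Ksp = [Mg²⁺][F⁻]^2 = s · (2s)^2 = 4s^3
Ksp = 4 × (2.09×10⁻⁴)^3 = 3.65×10⁻¹¹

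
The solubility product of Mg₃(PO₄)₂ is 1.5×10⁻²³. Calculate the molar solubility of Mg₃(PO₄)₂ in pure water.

1.1×10⁻⁵ M

Mg₃(PO₄)₂(s) ⇌ 3 Mg²⁺(aq) + 2 PO₄³⁻(aq)
Call the molar solubility s, so that [Mg²⁺] = 3s and [PO₄³⁻] = 2s.
Ksp = [Mg²⁺]^3[PO₄³⁻]^2 = (3s)^3 · (2s)^2 = 108s^5
108s^5 = 1.5×10⁻²³  ⇒  s^5 = 1.4×10⁻²⁵
Taking the 5th root, s = 1.1×10⁻⁵ M.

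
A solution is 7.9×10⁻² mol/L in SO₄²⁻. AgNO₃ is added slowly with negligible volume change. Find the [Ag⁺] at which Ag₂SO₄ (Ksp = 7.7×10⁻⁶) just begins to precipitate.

9.9×10⁻³ M

Precipitation begins when Q = Ksp.
Ag₂SO₄(s) ⇌ 2 Ag⁺(aq) + SO₄²⁻(aq)
Ksp = [Ag⁺]^2[SO₄²⁻] = [Ag⁺]^2(7.9×10⁻²)
[Ag⁺]^2 = 7.7×10⁻⁶ / (7.9×10⁻²) = 9.7×10⁻⁵
[Ag⁺] = 9.9×10⁻³ mol/L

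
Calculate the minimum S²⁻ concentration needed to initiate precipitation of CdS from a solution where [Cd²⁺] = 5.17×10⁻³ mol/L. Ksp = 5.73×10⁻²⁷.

A salt starts to precipitate once the ion product Q reaches its Ksp.
CdS(s) ⇌ Cd²⁺(aq) + S²⁻(aq)
Ksp = [Cd²⁺][S²⁻] = [S²⁻](5.17×10⁻³)
[S²⁻] = 5.73×10⁻²⁷ / (5.17×10⁻³) = 1.11×10⁻²⁴
[S²⁻] = 1.11×10⁻²⁴ mol/L

1.11×10⁻²⁴ M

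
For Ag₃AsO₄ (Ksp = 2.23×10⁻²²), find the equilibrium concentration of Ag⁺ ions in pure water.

Ag₃AsO₄(s) ⇌ 3 Ag⁺(aq) + AsO₄³⁻(aq)
Let s be the molar solubility. Then [Ag⁺] = 3s and [AsO₄³⁻] = s.
Ksp = [Ag⁺]^3[AsO₄³⁻] = (3s)^3 · s = 27s^4 = 2.23×10⁻²²
s = 1.70×10⁻⁶ mol L⁻¹
[Ag⁺] = 3s = 5.09×10⁻⁶ mol L⁻¹

5.09×10⁻⁶ M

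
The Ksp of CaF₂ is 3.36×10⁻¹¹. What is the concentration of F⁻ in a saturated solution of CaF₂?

4.07×10⁻⁴ M

CaF₂(s) ⇌ Ca²⁺(aq) + 2 F⁻(aq)
For each mole of CaF₂ that dissolves per liter, [Ca²⁺] = s and [F⁻] = 2s; let s denote this solubility.
Ksp = [Ca²⁺][F⁻]^2 = s · (2s)^2 = 4s^3 = 3.36×10⁻¹¹
s = 2.03×10⁻⁴ mol/L
[F⁻] = 2s = 4.07×10⁻⁴ mol/L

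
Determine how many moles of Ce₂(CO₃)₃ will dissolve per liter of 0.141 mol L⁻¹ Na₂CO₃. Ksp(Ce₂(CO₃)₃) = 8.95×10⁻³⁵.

Ce₂(CO₃)₃(s) ⇌ 2 Ce³⁺(aq) + 3 CO₃²⁻(aq)
The solution already contains CO₃²⁻ at 0.141 mol L⁻¹. Let s be the molar solubility of Ce₂(CO₃)₃.
[CO₃²⁻] ≈ 0.141 mol L⁻¹ (common ion dominates); [Ce³⁺] = 2s.
Ksp = [Ce³⁺]^2[CO₃²⁻]^3 = (2s)^2(0.141)^3
(2s)^2 = 8.95×10⁻³⁵ / (0.141)^3 = 3.19×10⁻³²
s = 8.93×10⁻¹⁷ mol L⁻¹

8.93×10⁻¹⁷ M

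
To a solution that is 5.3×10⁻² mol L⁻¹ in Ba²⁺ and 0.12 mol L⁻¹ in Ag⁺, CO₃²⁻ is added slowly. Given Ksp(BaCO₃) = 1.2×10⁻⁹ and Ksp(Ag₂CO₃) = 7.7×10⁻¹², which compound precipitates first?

Ag₂CO₃

Precipitation begins when Q = Ksp.
For BaCO₃: [CO₃²⁻] = (Ksp/[Ba²⁺]) = 2.3×10⁻⁸ mol L⁻¹
For Ag₂CO₃: [CO₃²⁻] = (Ksp/[Ag⁺]^2) = 5.3×10⁻¹⁰ mol L⁻¹
The smaller threshold [CO₃²⁻] is reached first, so Ag₂CO₃ precipitates first.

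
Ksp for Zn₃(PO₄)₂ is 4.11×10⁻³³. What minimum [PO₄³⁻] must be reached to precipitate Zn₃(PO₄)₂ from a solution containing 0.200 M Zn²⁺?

7.17×10⁻¹⁶ M

A salt starts to precipitate once the ion product Q reaches its Ksp.
Zn₃(PO₄)₂(s) ⇌ 3 Zn²⁺(aq) + 2 PO₄³⁻(aq)
Ksp = [Zn²⁺]^3[PO₄³⁻]^2 = [PO₄³⁻]^2(0.200)^3
[PO₄³⁻]^2 = 4.11×10⁻³³ / (0.200)^3 = 5.14×10⁻³¹
[PO₄³⁻] = 7.17×10⁻¹⁶ M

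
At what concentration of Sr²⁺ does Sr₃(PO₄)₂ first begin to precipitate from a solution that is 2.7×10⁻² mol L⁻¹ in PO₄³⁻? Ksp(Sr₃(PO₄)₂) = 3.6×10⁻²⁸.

Precipitation begins when Q = Ksp.
Sr₃(PO₄)₂(s) ⇌ 3 Sr²⁺(aq) + 2 PO₄³⁻(aq)
Ksp = [Sr²⁺]^3[PO₄³⁻]^2 = [Sr²⁺]^3(2.7×10⁻²)^2
[Sr²⁺]^3 = 3.6×10⁻²⁸ / (2.7×10⁻²)^2 = 4.9×10⁻²⁵
[Sr²⁺] = 7.9×10⁻⁹ mol L⁻¹

7.9×10⁻⁹ M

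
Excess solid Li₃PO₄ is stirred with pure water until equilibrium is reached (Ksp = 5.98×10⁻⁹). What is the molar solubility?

Li₃PO₄(s) ⇌ 3 Li⁺(aq) + PO₄³⁻(aq)
With molar solubility s: [Li⁺] = 3s, [PO₄³⁻] = s.
Ksp = [Li⁺]^3[PO₄³⁻] = (3s)^3 · s = 27s^4
27s^4 = 5.98×10⁻⁹  ⇒  s^4 = 2.21×10⁻¹⁰
s = (2.21×10⁻¹⁰)^(1/4) = 3.86×10⁻³ mol/L

3.86×10⁻³ M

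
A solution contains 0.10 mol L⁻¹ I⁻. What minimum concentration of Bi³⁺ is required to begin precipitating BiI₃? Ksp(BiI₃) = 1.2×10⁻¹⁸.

The threshold for precipitation is Q = Ksp.
BiI₃(s) ⇌ Bi³⁺(aq) + 3 I⁻(aq)
Ksp = [Bi³⁺][I⁻]^3 = [Bi³⁺](0.10)^3
[Bi³⁺] = 1.2×10⁻¹⁸ / (0.10)^3 = 1.2×10⁻¹⁵
[Bi³⁺] = 1.2×10⁻¹⁵ mol L⁻¹

1.2×10⁻¹⁵ M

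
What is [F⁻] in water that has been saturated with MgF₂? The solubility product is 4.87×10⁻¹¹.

4.60×10⁻⁴ M

MgF₂(s) ⇌ Mg²⁺(aq) + 2 F⁻(aq)
If s mol/L of MgF₂ dissolves, [Mg²⁺] = s and [F⁻] = 2s.
Ksp = [Mg²⁺][F⁻]^2 = s · (2s)^2 = 4s^3 = 4.87×10⁻¹¹
s = 2.30×10⁻⁴ mol/L
[F⁻] = 2s = 4.60×10⁻⁴ mol/L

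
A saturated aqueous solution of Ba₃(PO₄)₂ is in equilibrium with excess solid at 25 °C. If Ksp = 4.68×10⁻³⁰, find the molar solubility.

5.34×10⁻⁷ M

Ba₃(PO₄)₂(s) ⇌ 3 Ba²⁺(aq) + 2 PO₄³⁻(aq)
With molar solubility s: [Ba²⁺] = 3s, [PO₄³⁻] = 2s.
Ksp = [Ba²⁺]^3[PO₄³⁻]^2 = (3s)^3 · (2s)^2 = 108s^5
108s^5 = 4.68×10⁻³⁰  ⇒  s^5 = 4.33×10⁻³²
s = (4.33×10⁻³²)^(1/5) = 5.34×10⁻⁷ M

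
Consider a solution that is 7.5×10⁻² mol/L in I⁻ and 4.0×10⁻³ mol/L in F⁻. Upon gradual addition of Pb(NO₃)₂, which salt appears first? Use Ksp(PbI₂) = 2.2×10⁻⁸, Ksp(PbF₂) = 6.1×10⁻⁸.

A salt starts to precipitate once the ion product Q reaches its Ksp.
For PbI₂: [Pb²⁺] = (Ksp/[I⁻]^2) = 3.9×10⁻⁶ mol/L
For PbF₂: [Pb²⁺] = (Ksp/[F⁻]^2) = 3.8×10⁻³ mol/L
The smaller threshold [Pb²⁺] is reached first, so PbI₂ precipitates first.

PbI₂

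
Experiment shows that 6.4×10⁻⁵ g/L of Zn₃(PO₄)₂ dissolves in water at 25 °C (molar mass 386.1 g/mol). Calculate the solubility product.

Ksp = 1.4×10⁻³²

Convert to molarity: s = 6.4×10⁻⁵ / 386.1 = 1.658×10⁻⁷ mol/L
Zn₃(PO₄)₂(s) ⇌ 3 Zn²⁺(aq) + 2 PO₄³⁻(aq)
If s mol/L of Zn₃(PO₄)₂ dissolves, [Zn²⁺] = 3s and [PO₄³⁻] = 2s.
Ksp = [Zn²⁺]^3[PO₄³⁻]^2 = (3s)^3 · (2s)^2 = 108s^5
Ksp = 108 × (1.658×10⁻⁷)^5 = 1.4×10⁻³²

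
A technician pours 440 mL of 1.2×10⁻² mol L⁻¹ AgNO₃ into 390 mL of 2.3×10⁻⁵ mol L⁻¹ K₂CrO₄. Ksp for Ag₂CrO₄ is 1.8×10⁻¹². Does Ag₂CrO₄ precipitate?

Total volume after mixing = 440 + 390 = 830 mL.
[Ag⁺] = (1.2×10⁻²)(440)/830 = 6.4×10⁻³ mol L⁻¹
[CrO₄²⁻] = (2.3×10⁻⁵)(390)/830 = 1.1×10⁻⁵ mol L⁻¹
Q = [Ag⁺]^2[CrO₄²⁻] = 4.4×10⁻¹⁰
Because Q > Ksp (4.4×10⁻¹⁰ vs 1.8×10⁻¹²), a precipitate of Ag₂CrO₄ forms.

Yes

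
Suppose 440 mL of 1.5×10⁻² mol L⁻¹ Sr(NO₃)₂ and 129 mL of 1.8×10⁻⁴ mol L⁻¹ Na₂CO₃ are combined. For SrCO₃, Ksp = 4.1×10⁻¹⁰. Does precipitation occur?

After mixing, V = 440 mL + 129 mL = 569 mL.
[Sr²⁺] = (1.5×10⁻²)(440)/569 = 1.2×10⁻² mol L⁻¹
[CO₃²⁻] = (1.8×10⁻⁴)(129)/569 = 4.1×10⁻⁵ mol L⁻¹
Q = [Sr²⁺][CO₃²⁻] = 4.7×10⁻⁷
Q = 4.7×10⁻⁷ > Ksp = 4.1×10⁻¹⁰, so the solution is supersaturated and SrCO₃ precipitates.

Yes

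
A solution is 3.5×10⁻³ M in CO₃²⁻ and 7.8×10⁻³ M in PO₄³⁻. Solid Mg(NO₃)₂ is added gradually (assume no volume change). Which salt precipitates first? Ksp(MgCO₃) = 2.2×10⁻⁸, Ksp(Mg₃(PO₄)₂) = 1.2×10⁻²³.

The threshold for precipitation is Q = Ksp.
For MgCO₃: [Mg²⁺] = (Ksp/[CO₃²⁻]) = 6.3×10⁻⁶ M
For Mg₃(PO₄)₂: [Mg²⁺] = (Ksp/[PO₄³⁻]^2)^(1/3) = 5.8×10⁻⁷ M
The smaller threshold [Mg²⁺] is reached first, so Mg₃(PO₄)₂ precipitates first.

Mg₃(PO₄)₂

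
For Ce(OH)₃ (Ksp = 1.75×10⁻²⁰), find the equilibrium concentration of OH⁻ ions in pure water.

1.51×10⁻⁵ M

Ce(OH)₃(s) ⇌ Ce³⁺(aq) + 3 OH⁻(aq)
Call the molar solubility s, so that [Ce³⁺] = s and [OH⁻] = 3s.
Ksp = [Ce³⁺][OH⁻]^3 = s · (3s)^3 = 27s^4 = 1.75×10⁻²⁰
s = 5.05×10⁻⁶ mol L⁻¹
[OH⁻] = 3s = 1.51×10⁻⁵ mol L⁻¹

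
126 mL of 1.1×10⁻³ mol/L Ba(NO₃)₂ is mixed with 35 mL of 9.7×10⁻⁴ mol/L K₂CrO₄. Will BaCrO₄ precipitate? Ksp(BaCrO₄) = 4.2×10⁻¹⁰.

Yes

After mixing, V = 126 mL + 35 mL = 161 mL.
[Ba²⁺] = (1.1×10⁻³)(126)/161 = 8.6×10⁻⁴ mol/L
[CrO₄²⁻] = (9.7×10⁻⁴)(35)/161 = 2.1×10⁻⁴ mol/L
Q = [Ba²⁺][CrO₄²⁻] = 1.8×10⁻⁷
Q = 1.8×10⁻⁷ > Ksp = 4.2×10⁻¹⁰, so the solution is supersaturated and BaCrO₄ precipitates.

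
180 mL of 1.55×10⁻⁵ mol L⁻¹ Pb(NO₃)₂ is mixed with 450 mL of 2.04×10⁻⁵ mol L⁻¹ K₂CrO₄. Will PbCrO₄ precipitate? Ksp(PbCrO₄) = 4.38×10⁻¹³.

After mixing, V = 180 mL + 450 mL = 630 mL.
[Pb²⁺] = (1.55×10⁻⁵)(180)/630 = 4.43×10⁻⁶ mol L⁻¹
[CrO₄²⁻] = (2.04×10⁻⁵)(450)/630 = 1.46×10⁻⁵ mol L⁻¹
Q = [Pb²⁺][CrO₄²⁻] = 6.45×10⁻¹¹
Q = 6.45×10⁻¹¹ > Ksp = 4.38×10⁻¹³, so the solution is supersaturated and PbCrO₄ precipitates.

Yes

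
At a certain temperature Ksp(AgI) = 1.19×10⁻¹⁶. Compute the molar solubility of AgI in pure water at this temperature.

AgI(s) ⇌ Ag⁺(aq) + I⁻(aq)
Call the molar solubility s, so that [Ag⁺] = s and [I⁻] = s.
Ksp = [Ag⁺][I⁻] = s · s = s^2
s^2 = 1.19×10⁻¹⁶
Taking the 2nd root, s = 1.09×10⁻⁸ mol/L.

1.09×10⁻⁸ M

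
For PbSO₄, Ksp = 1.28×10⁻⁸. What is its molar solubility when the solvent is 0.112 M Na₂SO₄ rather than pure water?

1.14×10⁻⁷ M

PbSO₄(s) ⇌ Pb²⁺(aq) + SO₄²⁻(aq)
With SO₄²⁻ already at 0.112 M and s small, take [SO₄²⁻] ≈ 0.112 M and [Pb²⁺] = s.
Ksp = [Pb²⁺][SO₄²⁻] = s(0.112)
s = 1.28×10⁻⁸ / (0.112) = 1.14×10⁻⁷
s = 1.14×10⁻⁷ M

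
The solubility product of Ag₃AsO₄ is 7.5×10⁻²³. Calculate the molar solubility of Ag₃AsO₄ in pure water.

Ag₃AsO₄(s) ⇌ 3 Ag⁺(aq) + AsO₄³⁻(aq)
For each mole of Ag₃AsO₄ that dissolves per liter, [Ag⁺] = 3s and [AsO₄³⁻] = s; let s denote this solubility.
Ksp = [Ag⁺]^3[AsO₄³⁻] = (3s)^3 · s = 27s^4
27s^4 = 7.5×10⁻²³  ⇒  s^4 = 2.8×10⁻²⁴
Taking the 4th root, s = 1.3×10⁻⁶ M.

1.3×10⁻⁶ M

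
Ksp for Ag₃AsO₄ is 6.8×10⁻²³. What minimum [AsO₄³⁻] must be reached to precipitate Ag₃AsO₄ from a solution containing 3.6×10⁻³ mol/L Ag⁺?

Each salt precipitates once Q = Ksp for that salt.
Ag₃AsO₄(s) ⇌ 3 Ag⁺(aq) + AsO₄³⁻(aq)
Ksp = [Ag⁺]^3[AsO₄³⁻] = [AsO₄³⁻](3.6×10⁻³)^3
[AsO₄³⁻] = 6.8×10⁻²³ / (3.6×10⁻³)^3 = 1.5×10⁻¹⁵
[AsO₄³⁻] = 1.5×10⁻¹⁵ mol/L

1.5×10⁻¹⁵ M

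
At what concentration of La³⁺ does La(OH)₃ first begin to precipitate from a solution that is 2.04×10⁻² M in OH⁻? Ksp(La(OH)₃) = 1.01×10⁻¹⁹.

1.19×10⁻¹⁴ M

Precipitation of each salt begins when its ion product equals Ksp.
La(OH)₃(s) ⇌ La³⁺(aq) + 3 OH⁻(aq)
Ksp = [La³⁺][OH⁻]^3 = [La³⁺](2.04×10⁻²)^3
[La³⁺] = 1.01×10⁻¹⁹ / (2.04×10⁻²)^3 = 1.19×10⁻¹⁴
[La³⁺] = 1.19×10⁻¹⁴ M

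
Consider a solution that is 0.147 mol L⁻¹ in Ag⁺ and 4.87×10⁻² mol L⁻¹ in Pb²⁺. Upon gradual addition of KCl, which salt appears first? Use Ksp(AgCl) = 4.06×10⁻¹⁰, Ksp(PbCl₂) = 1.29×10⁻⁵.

AgCl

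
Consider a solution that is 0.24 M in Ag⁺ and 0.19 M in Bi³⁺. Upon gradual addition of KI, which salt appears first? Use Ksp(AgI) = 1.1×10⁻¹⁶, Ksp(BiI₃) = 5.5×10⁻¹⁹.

A salt starts to precipitate once the ion product Q reaches its Ksp.
For AgI: [I⁻] = (Ksp/[Ag⁺]) = 4.6×10⁻¹⁶ M
For BiI₃: [I⁻] = (Ksp/[Bi³⁺])^(1/3) = 1.4×10⁻⁶ M
The smaller threshold [I⁻] is reached first, so AgI precipitates first.

AgI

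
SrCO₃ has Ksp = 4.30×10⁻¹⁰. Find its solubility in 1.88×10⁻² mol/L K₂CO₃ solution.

2.29×10⁻⁸ M

SrCO₃(s) ⇌ Sr²⁺(aq) + CO₃²⁻(aq)
The solution already contains CO₃²⁻ at 1.88×10⁻² mol/L. Let s be the molar solubility of SrCO₃.
[CO₃²⁻] ≈ 1.88×10⁻² mol/L (common ion dominates); [Sr²⁺] = s.
Ksp = [Sr²⁺][CO₃²⁻] = s(1.88×10⁻²)
s = 4.30×10⁻¹⁰ / (1.88×10⁻²) = 2.29×10⁻⁸
s = 2.29×10⁻⁸ mol/L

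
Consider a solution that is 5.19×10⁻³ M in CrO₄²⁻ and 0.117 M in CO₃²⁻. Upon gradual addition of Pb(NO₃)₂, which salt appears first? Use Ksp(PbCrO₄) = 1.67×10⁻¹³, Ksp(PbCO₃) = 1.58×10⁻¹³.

PbCO₃

Precipitation of each salt begins when its ion product equals Ksp.
For PbCrO₄: [Pb²⁺] = (Ksp/[CrO₄²⁻]) = 3.22×10⁻¹¹ M
For PbCO₃: [Pb²⁺] = (Ksp/[CO₃²⁻]) = 1.35×10⁻¹² M
Since PbCO₃ needs less Pb²⁺ to reach saturation, it precipitates first.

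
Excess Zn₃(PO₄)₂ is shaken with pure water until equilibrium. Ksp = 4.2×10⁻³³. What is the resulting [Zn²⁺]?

Zn₃(PO₄)₂(s) ⇌ 3 Zn²⁺(aq) + 2 PO₄³⁻(aq)
Call the molar solubility s, so that [Zn²⁺] = 3s and [PO₄³⁻] = 2s.
Ksp = [Zn²⁺]^3[PO₄³⁻]^2 = (3s)^3 · (2s)^2 = 108s^5 = 4.2×10⁻³³
s = 1.3×10⁻⁷ mol/L
[Zn²⁺] = 3s = 3.9×10⁻⁷ mol/L

3.9×10⁻⁷ M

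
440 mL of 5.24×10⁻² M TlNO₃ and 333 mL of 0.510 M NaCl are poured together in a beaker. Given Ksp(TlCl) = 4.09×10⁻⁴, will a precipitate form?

Total volume after mixing = 440 + 333 = 773 mL.
[Tl⁺] = (5.24×10⁻²)(440)/773 = 2.98×10⁻² M
[Cl⁻] = (0.510)(333)/773 = 0.220 M
Q = [Tl⁺][Cl⁻] = 6.55×10⁻³
Because Q > Ksp (6.55×10⁻³ vs 4.09×10⁻⁴), a precipitate of TlCl forms.

Yes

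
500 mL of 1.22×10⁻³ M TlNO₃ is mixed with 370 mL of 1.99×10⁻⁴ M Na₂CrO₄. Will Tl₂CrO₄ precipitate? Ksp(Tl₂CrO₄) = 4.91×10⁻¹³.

The combined volume is 870 mL.
[Tl⁺] = (1.22×10⁻³)(500)/870 = 7.01×10⁻⁴ M
[CrO₄²⁻] = (1.99×10⁻⁴)(370)/870 = 8.46×10⁻⁵ M
Q = [Tl⁺]^2[CrO₄²⁻] = 4.16×10⁻¹¹
Because Q > Ksp (4.16×10⁻¹¹ vs 4.91×10⁻¹³), a precipitate of Tl₂CrO₄ forms.

Yes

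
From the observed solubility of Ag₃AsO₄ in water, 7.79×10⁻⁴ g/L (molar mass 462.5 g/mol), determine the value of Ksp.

Ksp = 2.17×10⁻²²

s = (7.79×10⁻⁴ g L⁻¹)/(462.5 g mol⁻¹) = 1.6843×10⁻⁶ M
Ag₃AsO₄(s) ⇌ 3 Ag⁺(aq) + AsO₄³⁻(aq)
For each mole of Ag₃AsO₄ that dissolves per liter, [Ag⁺] = 3s and [AsO₄³⁻] = s; let s denote this solubility.
Ksp = [Ag⁺]^3[AsO₄³⁻] = (3s)^3 · s = 27s^4
Ksp = 27 × (1.6843×10⁻⁶)^4 = 2.17×10⁻²²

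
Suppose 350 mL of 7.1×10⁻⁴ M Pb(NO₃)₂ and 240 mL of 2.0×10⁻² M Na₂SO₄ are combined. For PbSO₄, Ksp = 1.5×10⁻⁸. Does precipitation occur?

Total volume after mixing = 350 + 240 = 590 mL.
[Pb²⁺] = (7.1×10⁻⁴)(350)/590 = 4.2×10⁻⁴ M
[SO₄²⁻] = (2.0×10⁻²)(240)/590 = 8.1×10⁻³ M
Q = [Pb²⁺][SO₄²⁻] = 3.4×10⁻⁶
Q = 3.4×10⁻⁶ > Ksp = 1.5×10⁻⁸, so the solution is supersaturated and PbSO₄ precipitates.

Yes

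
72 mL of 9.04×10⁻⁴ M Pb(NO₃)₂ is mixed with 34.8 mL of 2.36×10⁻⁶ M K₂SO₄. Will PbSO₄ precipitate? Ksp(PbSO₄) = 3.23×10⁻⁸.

No

Total volume after mixing = 72 + 34.8 = 106.8 mL.
[Pb²⁺] = (9.04×10⁻⁴)(72)/106.8 = 6.09×10⁻⁴ M
[SO₄²⁻] = (2.36×10⁻⁶)(34.8)/106.8 = 7.69×10⁻⁷ M
Q = [Pb²⁺][SO₄²⁻] = 4.69×10⁻¹⁰
Q = 4.69×10⁻¹⁰ < Ksp = 3.23×10⁻⁸, so the solution is unsaturated and no precipitate forms.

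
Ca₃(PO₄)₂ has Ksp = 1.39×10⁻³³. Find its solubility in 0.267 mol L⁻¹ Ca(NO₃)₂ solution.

1.35×10⁻¹⁶ M

Ca₃(PO₄)₂(s) ⇌ 3 Ca²⁺(aq) + 2 PO₄³⁻(aq)
With Ca²⁺ already at 0.267 mol L⁻¹ and s small, take [Ca²⁺] ≈ 0.267 mol L⁻¹ and [PO₄³⁻] = 2s.
Ksp = [Ca²⁺]^3[PO₄³⁻]^2 = (0.267)^3(2s)^2
(2s)^2 = 1.39×10⁻³³ / (0.267)^3 = 7.30×10⁻³²
s = 1.35×10⁻¹⁶ mol L⁻¹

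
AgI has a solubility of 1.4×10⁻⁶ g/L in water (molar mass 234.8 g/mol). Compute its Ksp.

Ksp = 3.6×10⁻¹⁷

Molar solubility s = (1.4×10⁻⁶ g/L) / (234.8 g/mol) = 5.963×10⁻⁹ mol/L
AgI(s) ⇌ Ag⁺(aq) + I⁻(aq)
If s mol/L of AgI dissolves, [Ag⁺] = s and [I⁻] = s.
Ksp = [Ag⁺][I⁻] = s · s = s^2
Ksp = (5.963×10⁻⁹)^2 = 3.6×10⁻¹⁷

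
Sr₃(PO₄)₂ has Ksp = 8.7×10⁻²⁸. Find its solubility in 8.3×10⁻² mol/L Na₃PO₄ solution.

1.7×10⁻⁹ M

Sr₃(PO₄)₂(s) ⇌ 3 Sr²⁺(aq) + 2 PO₄³⁻(aq)
The solution already contains PO₄³⁻ at 8.3×10⁻² mol/L. Let s be the molar solubility of Sr₃(PO₄)₂.
[PO₄³⁻] ≈ 8.3×10⁻² mol/L (common ion dominates); [Sr²⁺] = 3s.
Ksp = [Sr²⁺]^3[PO₄³⁻]^2 = (3s)^3(8.3×10⁻²)^2
(3s)^3 = 8.7×10⁻²⁸ / (8.3×10⁻²)^2 = 1.3×10⁻²⁵
s = 1.7×10⁻⁹ mol/L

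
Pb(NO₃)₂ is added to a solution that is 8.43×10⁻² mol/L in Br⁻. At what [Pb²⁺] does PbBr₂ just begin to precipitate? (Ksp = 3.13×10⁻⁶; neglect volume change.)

4.40×10⁻⁴ M

Precipitation begins when Q = Ksp.
PbBr₂(s) ⇌ Pb²⁺(aq) + 2 Br⁻(aq)
Ksp = [Pb²⁺][Br⁻]^2 = [Pb²⁺](8.43×10⁻²)^2
[Pb²⁺] = 3.13×10⁻⁶ / (8.43×10⁻²)^2 = 4.40×10⁻⁴
[Pb²⁺] = 4.40×10⁻⁴ mol/L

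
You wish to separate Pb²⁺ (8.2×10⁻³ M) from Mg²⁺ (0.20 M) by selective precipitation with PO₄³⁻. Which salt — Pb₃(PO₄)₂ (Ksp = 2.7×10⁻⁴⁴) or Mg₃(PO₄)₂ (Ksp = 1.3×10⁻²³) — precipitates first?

Pb₃(PO₄)₂

A salt starts to precipitate once the ion product Q reaches its Ksp.
For Pb₃(PO₄)₂: [PO₄³⁻] = (Ksp/[Pb²⁺]^3)^(1/2) = 2.2×10⁻¹⁹ M
For Mg₃(PO₄)₂: [PO₄³⁻] = (Ksp/[Mg²⁺]^3)^(1/2) = 4.0×10⁻¹¹ M
Pb₃(PO₄)₂ requires the lower [PO₄³⁻], so it precipitates first.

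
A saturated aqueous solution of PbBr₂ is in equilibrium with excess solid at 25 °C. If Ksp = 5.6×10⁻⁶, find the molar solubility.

PbBr₂(s) ⇌ Pb²⁺(aq) + 2 Br⁻(aq)
For each mole of PbBr₂ that dissolves per liter, [Pb²⁺] = s and [Br⁻] = 2s; let s denote this solubility.
Ksp = [Pb²⁺][Br⁻]^2 = s · (2s)^2 = 4s^3
4s^3 = 5.6×10⁻⁶  ⇒  s^3 = 1.4×10⁻⁶
s = (1.4×10⁻⁶)^(1/3) = 1.1×10⁻² mol L⁻¹

1.1×10⁻² M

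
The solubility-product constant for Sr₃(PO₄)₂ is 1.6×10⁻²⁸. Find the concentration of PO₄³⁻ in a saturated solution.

2.2×10⁻⁶ M

Sr₃(PO₄)₂(s) ⇌ 3 Sr²⁺(aq) + 2 PO₄³⁻(aq)
Call the molar solubility s, so that [Sr²⁺] = 3s and [PO₄³⁻] = 2s.
Ksp = [Sr²⁺]^3[PO₄³⁻]^2 = (3s)^3 · (2s)^2 = 108s^5 = 1.6×10⁻²⁸
s = 1.1×10⁻⁶ M
[PO₄³⁻] = 2s = 2.2×10⁻⁶ M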